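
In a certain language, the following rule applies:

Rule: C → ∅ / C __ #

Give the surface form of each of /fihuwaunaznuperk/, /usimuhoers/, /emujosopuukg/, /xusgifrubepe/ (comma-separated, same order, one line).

/fihuwaunaznuperk/: /k/ is the second consonant of a word-final cluster /rk/, so it deletes. → [fihuwaunaznuper].
/usimuhoers/: /s/ is the second consonant of a word-final cluster /rs/, so it deletes. → [usimuhoer].
/emujosopuukg/: /g/ is the second consonant of a word-final cluster /kg/, so it deletes. → [emujosopuuk].
/xusgifrubepe/: the rule's environment is not met; surfaces unchanged as [xusgifrubepe].

fihuwaunaznuper, usimuhoer, emujosopuuk, xusgifrubepe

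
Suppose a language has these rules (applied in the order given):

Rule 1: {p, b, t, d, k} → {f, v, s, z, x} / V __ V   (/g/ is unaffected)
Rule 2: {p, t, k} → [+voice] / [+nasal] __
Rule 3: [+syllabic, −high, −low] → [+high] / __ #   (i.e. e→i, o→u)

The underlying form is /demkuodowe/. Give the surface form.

demguozowi

Rule 1 (intervocalic spirantization): /d/ is a stop between vowels /o/ and /o/, so it spirantizes to the fricative [z]. /demkuodowe/ → demkuozowe.
Rule 2 (post-nasal voicing): /k/ is a voiceless stop immediately after the nasal /m/, so it voices to [g]. /demkuozowe/ → demguozowe.
Rule 3 (final vowel raising): /e/ is a mid vowel in word-final position, so it raises to [i]. /demguozowe/ → demguozowi.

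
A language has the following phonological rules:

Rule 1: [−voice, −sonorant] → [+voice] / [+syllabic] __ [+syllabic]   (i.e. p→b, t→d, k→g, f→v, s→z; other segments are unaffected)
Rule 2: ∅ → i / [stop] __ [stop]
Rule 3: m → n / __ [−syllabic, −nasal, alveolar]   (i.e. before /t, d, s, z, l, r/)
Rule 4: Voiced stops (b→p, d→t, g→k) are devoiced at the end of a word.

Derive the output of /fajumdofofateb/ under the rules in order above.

Rule 1 (intervocalic voicing): /f/ is a voiceless obstruent between vowels /o/ and /o/, so it voices to [v]. /f/ is a voiceless obstruent between vowels /o/ and /a/, so it voices to [v]. /t/ is a voiceless obstruent between vowels /a/ and /e/, so it voices to [d]. /fajumdofofateb/ → fajumdovovadeb.
Rule 2 (stop-cluster i-epenthesis): no segment meets the environment; /fajumdovovadeb/ is unchanged.
Rule 3 (nasal place assimilation): /m/ precedes the alveolar consonant /d/, so it assimilates in place to [n]. /fajumdovovadeb/ → fajundovovadeb.
Rule 4 (final devoicing): /b/ is a voiced stop in word-final position, so it devoices to [p]. /fajundovovadeb/ → fajundovovadep.

fajundovovadep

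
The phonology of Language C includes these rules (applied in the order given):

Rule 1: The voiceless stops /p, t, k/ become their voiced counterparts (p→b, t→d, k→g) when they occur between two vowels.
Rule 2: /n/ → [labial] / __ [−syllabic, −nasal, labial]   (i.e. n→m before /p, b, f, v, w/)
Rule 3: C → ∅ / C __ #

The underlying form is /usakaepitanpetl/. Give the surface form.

usagaebidampet

Rule 1 (intervocalic voicing): /k/ is a voiceless stop between vowels /a/ and /a/, so it voices to [g]. /p/ is a voiceless stop between vowels /e/ and /i/, so it voices to [b]. /t/ is a voiceless stop between vowels /i/ and /a/, so it voices to [d]. /usakaepitanpetl/ → usagaebidanpetl.
Rule 2 (nasal place assimilation): /n/ precedes the labial consonant /p/, so it assimilates in place to [m]. /usagaebidanpetl/ → usagaebidampetl.
Rule 3 (final cluster simplification): /l/ is the second consonant of a word-final cluster /tl/, so it deletes. /usagaebidampetl/ → usagaebidampet.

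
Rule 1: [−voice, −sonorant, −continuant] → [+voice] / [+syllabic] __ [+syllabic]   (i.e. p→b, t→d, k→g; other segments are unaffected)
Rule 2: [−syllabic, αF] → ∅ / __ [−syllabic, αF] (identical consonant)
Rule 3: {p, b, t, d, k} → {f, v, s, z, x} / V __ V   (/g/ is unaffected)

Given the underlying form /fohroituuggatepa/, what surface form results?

Rule 1 (intervocalic voicing): /t/ is a voiceless stop between vowels /i/ and /u/, so it voices to [d]. /t/ is a voiceless stop between vowels /a/ and /e/, so it voices to [d]. /p/ is a voiceless stop between vowels /e/ and /a/, so it voices to [b]. /fohroituuggatepa/ → fohroiduuggadeba.
Rule 2 (degemination): /gg/ is a geminate; the first /g/ deletes. /fohroiduuggadeba/ → fohroiduugadeba.
Rule 3 (intervocalic spirantization): /d/ is a stop between vowels /i/ and /u/, so it spirantizes to the fricative [z]. /d/ is a stop between vowels /a/ and /e/, so it spirantizes to the fricative [z]. /b/ is a stop between vowels /e/ and /a/, so it spirantizes to the fricative [v]. /fohroiduugadeba/ → fohroizuugazeva.

fohroizuugazeva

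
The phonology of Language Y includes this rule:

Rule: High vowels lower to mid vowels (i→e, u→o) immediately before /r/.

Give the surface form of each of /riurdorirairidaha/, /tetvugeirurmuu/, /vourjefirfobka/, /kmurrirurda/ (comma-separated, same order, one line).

riordoreraeridaha, tetvugeerormuu, voorjeferfobka, kmorrerorda

/riurdorirairidaha/: /u/ is a high vowel immediately before /r/, so it lowers to [o]. /i/ is a high vowel immediately before /r/, so it lowers to [e]. /i/ is a high vowel immediately before /r/, so it lowers to [e]. → [riordoreraeridaha].
/tetvugeirurmuu/: /i/ is a high vowel immediately before /r/, so it lowers to [e]. /u/ is a high vowel immediately before /r/, so it lowers to [o]. → [tetvugeerormuu].
/vourjefirfobka/: /u/ is a high vowel immediately before /r/, so it lowers to [o]. /i/ is a high vowel immediately before /r/, so it lowers to [e]. → [voorjeferfobka].
/kmurrirurda/: /u/ is a high vowel immediately before /r/, so it lowers to [o]. /i/ is a high vowel immediately before /r/, so it lowers to [e]. /u/ is a high vowel immediately before /r/, so it lowers to [o]. → [kmorrerorda].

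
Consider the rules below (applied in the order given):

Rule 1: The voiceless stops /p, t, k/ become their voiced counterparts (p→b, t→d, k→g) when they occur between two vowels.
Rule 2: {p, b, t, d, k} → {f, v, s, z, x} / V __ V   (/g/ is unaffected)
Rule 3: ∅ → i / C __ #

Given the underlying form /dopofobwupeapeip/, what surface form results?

Rule 1 (intervocalic voicing): /p/ is a voiceless stop between vowels /o/ and /o/, so it voices to [b]. /p/ is a voiceless stop between vowels /u/ and /e/, so it voices to [b]. /p/ is a voiceless stop between vowels /a/ and /e/, so it voices to [b]. /dopofobwupeapeip/ → dobofobwubeabeip.
Rule 2 (intervocalic spirantization): /b/ is a stop between vowels /o/ and /o/, so it spirantizes to the fricative [v]. /b/ is a stop between vowels /u/ and /e/, so it spirantizes to the fricative [v]. /b/ is a stop between vowels /a/ and /e/, so it spirantizes to the fricative [v]. /dobofobwubeabeip/ → dovofobwuveaveip.
Rule 3 (final i-epenthesis): the form ends in the consonant /p/, so [i] is inserted word-finally. /dovofobwuveaveip/ → dovofobwuveaveipi.

dovofobwuveaveipi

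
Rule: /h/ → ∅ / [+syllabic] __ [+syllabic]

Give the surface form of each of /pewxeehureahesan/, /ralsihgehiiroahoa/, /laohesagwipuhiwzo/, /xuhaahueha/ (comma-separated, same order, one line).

pewxeeureaesan, ralsihgeiiroaoa, laoesagwipuiwzo, xuaauea

/pewxeehureahesan/: /h/ occurs between vowels /e/ and /u/, so it deletes. /h/ occurs between vowels /a/ and /e/, so it deletes. → [pewxeeureaesan].
/ralsihgehiiroahoa/: /h/ occurs between vowels /e/ and /i/, so it deletes. /h/ occurs between vowels /a/ and /o/, so it deletes. → [ralsihgeiiroaoa].
/laohesagwipuhiwzo/: /h/ occurs between vowels /o/ and /e/, so it deletes. /h/ occurs between vowels /u/ and /i/, so it deletes. → [laoesagwipuiwzo].
/xuhaahueha/: /h/ occurs between vowels /u/ and /a/, so it deletes. /h/ occurs between vowels /a/ and /u/, so it deletes. /h/ occurs between vowels /e/ and /a/, so it deletes. → [xuaauea].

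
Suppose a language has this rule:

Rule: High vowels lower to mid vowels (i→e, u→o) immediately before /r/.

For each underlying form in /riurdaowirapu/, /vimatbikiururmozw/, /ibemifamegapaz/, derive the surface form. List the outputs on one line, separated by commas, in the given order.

riordaowerapu, vimatbikiorormozw, ibemifamegapaz

/riurdaowirapu/: /u/ is a high vowel immediately before /r/, so it lowers to [o]. /i/ is a high vowel immediately before /r/, so it lowers to [e]. → [riordaowerapu].
/vimatbikiururmozw/: /u/ is a high vowel immediately before /r/, so it lowers to [o]. /u/ is a high vowel immediately before /r/, so it lowers to [o]. → [vimatbikiorormozw].
/ibemifamegapaz/: the rule's environment is not met; surfaces unchanged as [ibemifamegapaz].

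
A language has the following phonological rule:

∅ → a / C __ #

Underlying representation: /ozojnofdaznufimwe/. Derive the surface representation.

No segment of /ozojnofdaznufimwe/ meets the structural description of the rule, so the form surfaces unchanged.

ozojnofdaznufimwe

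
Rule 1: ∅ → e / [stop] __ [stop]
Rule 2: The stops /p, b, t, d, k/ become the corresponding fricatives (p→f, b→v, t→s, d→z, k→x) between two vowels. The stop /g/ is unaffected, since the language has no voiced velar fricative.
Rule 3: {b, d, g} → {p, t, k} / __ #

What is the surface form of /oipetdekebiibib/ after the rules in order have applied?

Rule 1 (stop-cluster e-epenthesis): /t/ and /d/ form a stop–stop cluster, so [e] is inserted between them. /oipetdekebiibib/ → oipetedekebiibib.
Rule 2 (intervocalic spirantization): /p/ is a stop between vowels /i/ and /e/, so it spirantizes to the fricative [f]. /t/ is a stop between vowels /e/ and /e/, so it spirantizes to the fricative [s]. /d/ is a stop between vowels /e/ and /e/, so it spirantizes to the fricative [z]. /k/ is a stop between vowels /e/ and /e/, so it spirantizes to the fricative [x]. /b/ is a stop between vowels /e/ and /i/, so it spirantizes to the fricative [v]. /b/ is a stop between vowels /i/ and /i/, so it spirantizes to the fricative [v]. /oipetedekebiibib/ → oifesezexeviivib.
Rule 3 (final devoicing): /b/ is a voiced stop in word-final position, so it devoices to [p]. /oifesezexeviivib/ → oifesezexeviivip.

oifesezexeviivip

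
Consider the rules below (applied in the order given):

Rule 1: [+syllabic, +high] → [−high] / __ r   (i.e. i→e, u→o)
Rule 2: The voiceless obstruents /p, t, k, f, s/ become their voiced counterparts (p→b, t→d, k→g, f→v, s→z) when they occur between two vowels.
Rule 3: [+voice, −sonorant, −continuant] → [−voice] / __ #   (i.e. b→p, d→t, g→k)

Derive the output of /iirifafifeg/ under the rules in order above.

ierivavivek

Rule 1 (pre-rhotic lowering): /i/ is a high vowel immediately before /r/, so it lowers to [e]. /iirifafifeg/ → ierifafifeg.
Rule 2 (intervocalic voicing): /f/ is a voiceless obstruent between vowels /i/ and /a/, so it voices to [v]. /f/ is a voiceless obstruent between vowels /a/ and /i/, so it voices to [v]. /f/ is a voiceless obstruent between vowels /i/ and /e/, so it voices to [v]. /ierifafifeg/ → ierivaviveg.
Rule 3 (final devoicing): /g/ is a voiced stop in word-final position, so it devoices to [k]. /ierivaviveg/ → ierivavivek.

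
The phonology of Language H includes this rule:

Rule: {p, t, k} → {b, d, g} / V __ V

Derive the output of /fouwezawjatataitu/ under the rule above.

/t/ is a voiceless stop between vowels /a/ and /a/, so it voices to [d].
/t/ is a voiceless stop between vowels /a/ and /a/, so it voices to [d].
/t/ is a voiceless stop between vowels /i/ and /u/, so it voices to [d].
Surface form: [fouwezawjadadaidu].

fouwezawjadadaidu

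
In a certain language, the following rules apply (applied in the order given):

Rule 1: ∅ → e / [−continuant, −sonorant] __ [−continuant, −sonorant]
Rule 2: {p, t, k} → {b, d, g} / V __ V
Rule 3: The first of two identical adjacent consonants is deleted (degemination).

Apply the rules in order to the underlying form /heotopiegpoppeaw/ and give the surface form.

heodobiegebobebeaw

Rule 1 (stop-cluster e-epenthesis): /g/ and /p/ form a stop–stop cluster, so [e] is inserted between them. /p/ and /p/ form a stop–stop cluster, so [e] is inserted between them. /heotopiegpoppeaw/ → heotopiegepopepeaw.
Rule 2 (intervocalic voicing): /t/ is a voiceless stop between vowels /o/ and /o/, so it voices to [d]. /p/ is a voiceless stop between vowels /o/ and /i/, so it voices to [b]. /p/ is a voiceless stop between vowels /e/ and /o/, so it voices to [b]. /p/ is a voiceless stop between vowels /o/ and /e/, so it voices to [b]. /p/ is a voiceless stop between vowels /e/ and /e/, so it voices to [b]. /heotopiegepopepeaw/ → heodobiegebobebeaw.
Rule 3 (degemination): no segment meets the environment; /heodobiegebobebeaw/ is unchanged.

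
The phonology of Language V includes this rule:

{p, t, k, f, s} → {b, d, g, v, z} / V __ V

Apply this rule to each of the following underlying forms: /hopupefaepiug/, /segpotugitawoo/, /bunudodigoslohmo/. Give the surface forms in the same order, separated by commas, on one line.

hobubevaebiug, segpodugidawoo, bunudodigoslohmo

/hopupefaepiug/: /p/ is a voiceless obstruent between vowels /o/ and /u/, so it voices to [b]. /p/ is a voiceless obstruent between vowels /u/ and /e/, so it voices to [b]. /f/ is a voiceless obstruent between vowels /e/ and /a/, so it voices to [v]. /p/ is a voiceless obstruent between vowels /e/ and /i/, so it voices to [b]. → [hobubevaebiug].
/segpotugitawoo/: /t/ is a voiceless obstruent between vowels /o/ and /u/, so it voices to [d]. /t/ is a voiceless obstruent between vowels /i/ and /a/, so it voices to [d]. → [segpodugidawoo].
/bunudodigoslohmo/: the rule's environment is not met; surfaces unchanged as [bunudodigoslohmo].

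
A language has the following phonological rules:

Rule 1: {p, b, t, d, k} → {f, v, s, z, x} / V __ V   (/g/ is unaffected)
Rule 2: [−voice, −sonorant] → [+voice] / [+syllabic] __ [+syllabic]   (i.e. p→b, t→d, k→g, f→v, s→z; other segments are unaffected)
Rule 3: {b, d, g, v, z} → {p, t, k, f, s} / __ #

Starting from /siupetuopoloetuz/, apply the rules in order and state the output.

siuvezuovoloezus

Rule 1 (intervocalic spirantization): /p/ is a stop between vowels /u/ and /e/, so it spirantizes to the fricative [f]. /t/ is a stop between vowels /e/ and /u/, so it spirantizes to the fricative [s]. /p/ is a stop between vowels /o/ and /o/, so it spirantizes to the fricative [f]. /t/ is a stop between vowels /e/ and /u/, so it spirantizes to the fricative [s]. /siupetuopoloetuz/ → siufesuofoloesuz.
Rule 2 (intervocalic voicing): /f/ is a voiceless obstruent between vowels /u/ and /e/, so it voices to [v]. /s/ is a voiceless obstruent between vowels /e/ and /u/, so it voices to [z]. /f/ is a voiceless obstruent between vowels /o/ and /o/, so it voices to [v]. /s/ is a voiceless obstruent between vowels /e/ and /u/, so it voices to [z]. /siufesuofoloesuz/ → siuvezuovoloezuz.
Rule 3 (final devoicing): /z/ is a voiced obstruent in word-final position, so it devoices to [s]. /siuvezuovoloezuz/ → siuvezuovoloezus.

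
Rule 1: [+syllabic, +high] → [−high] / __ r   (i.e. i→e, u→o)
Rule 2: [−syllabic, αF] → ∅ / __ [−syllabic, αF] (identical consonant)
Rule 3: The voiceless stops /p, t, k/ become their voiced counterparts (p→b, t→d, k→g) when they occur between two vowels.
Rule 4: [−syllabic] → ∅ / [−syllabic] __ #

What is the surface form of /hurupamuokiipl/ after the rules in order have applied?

Rule 1 (pre-rhotic lowering): /u/ is a high vowel immediately before /r/, so it lowers to [o]. /hurupamuokiipl/ → horupamuokiipl.
Rule 2 (degemination): no segment meets the environment; /horupamuokiipl/ is unchanged.
Rule 3 (intervocalic voicing): /p/ is a voiceless stop between vowels /u/ and /a/, so it voices to [b]. /k/ is a voiceless stop between vowels /o/ and /i/, so it voices to [g]. /horupamuokiipl/ → horubamuogiipl.
Rule 4 (final cluster simplification): /l/ is the second consonant of a word-final cluster /pl/, so it deletes. /horubamuogiipl/ → horubamuogiip.

horubamuogiip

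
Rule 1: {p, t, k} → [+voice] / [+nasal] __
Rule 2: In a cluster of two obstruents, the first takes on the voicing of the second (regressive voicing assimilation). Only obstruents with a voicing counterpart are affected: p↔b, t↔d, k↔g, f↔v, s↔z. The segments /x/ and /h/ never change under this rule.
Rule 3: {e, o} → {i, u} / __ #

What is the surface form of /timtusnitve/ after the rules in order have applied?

timdusnidvi

Rule 1 (post-nasal voicing): /t/ is a voiceless stop immediately after the nasal /m/, so it voices to [d]. /timtusnitve/ → timdusnitve.
Rule 2 (regressive voicing assimilation): /t/ precedes the voiced obstruent /v/, so it voices to [d] by assimilation. /timdusnitve/ → timdusnidve.
Rule 3 (final vowel raising): /e/ is a mid vowel in word-final position, so it raises to [i]. /timdusnidve/ → timdusnidvi.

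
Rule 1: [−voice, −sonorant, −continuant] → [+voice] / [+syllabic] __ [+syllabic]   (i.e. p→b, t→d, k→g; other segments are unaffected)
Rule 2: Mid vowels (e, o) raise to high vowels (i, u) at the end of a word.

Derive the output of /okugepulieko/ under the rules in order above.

Rule 1 (intervocalic voicing): /k/ is a voiceless stop between vowels /o/ and /u/, so it voices to [g]. /p/ is a voiceless stop between vowels /e/ and /u/, so it voices to [b]. /k/ is a voiceless stop between vowels /e/ and /o/, so it voices to [g]. /okugepulieko/ → ogugebuliego.
Rule 2 (final vowel raising): /o/ is a mid vowel in word-final position, so it raises to [u]. /ogugebuliego/ → ogugebuliegu.

ogugebuliegu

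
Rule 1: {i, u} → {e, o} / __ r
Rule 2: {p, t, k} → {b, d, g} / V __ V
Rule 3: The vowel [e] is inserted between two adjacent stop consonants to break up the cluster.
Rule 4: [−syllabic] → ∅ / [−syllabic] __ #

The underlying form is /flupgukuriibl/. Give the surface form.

flupegugoriib

Rule 1 (pre-rhotic lowering): /u/ is a high vowel immediately before /r/, so it lowers to [o]. /flupgukuriibl/ → flupgukoriibl.
Rule 2 (intervocalic voicing): /k/ is a voiceless stop between vowels /u/ and /o/, so it voices to [g]. /flupgukoriibl/ → flupgugoriibl.
Rule 3 (stop-cluster e-epenthesis): /p/ and /g/ form a stop–stop cluster, so [e] is inserted between them. /flupgugoriibl/ → flupegugoriibl.
Rule 4 (final cluster simplification): /l/ is the second consonant of a word-final cluster /bl/, so it deletes. /flupegugoriibl/ → flupegugoriib.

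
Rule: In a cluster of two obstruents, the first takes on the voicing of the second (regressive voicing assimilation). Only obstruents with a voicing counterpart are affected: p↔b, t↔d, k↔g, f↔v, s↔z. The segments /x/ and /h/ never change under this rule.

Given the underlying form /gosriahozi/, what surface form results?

gosriahozi

No segment of /gosriahozi/ meets the structural description of the rule, so the form surfaces unchanged.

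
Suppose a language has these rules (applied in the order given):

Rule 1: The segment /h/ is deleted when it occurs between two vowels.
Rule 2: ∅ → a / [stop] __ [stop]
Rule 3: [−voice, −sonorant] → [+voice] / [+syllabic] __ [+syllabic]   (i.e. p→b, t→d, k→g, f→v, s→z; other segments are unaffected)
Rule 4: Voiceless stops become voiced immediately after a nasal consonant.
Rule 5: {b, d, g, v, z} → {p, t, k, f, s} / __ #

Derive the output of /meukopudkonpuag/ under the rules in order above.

meugobudagonbuak

Rule 1 (intervocalic h-deletion): no segment meets the environment; /meukopudkonpuag/ is unchanged.
Rule 2 (stop-cluster a-epenthesis): /d/ and /k/ form a stop–stop cluster, so [a] is inserted between them. /meukopudkonpuag/ → meukopudakonpuag.
Rule 3 (intervocalic voicing): /k/ is a voiceless obstruent between vowels /u/ and /o/, so it voices to [g]. /p/ is a voiceless obstruent between vowels /o/ and /u/, so it voices to [b]. /k/ is a voiceless obstruent between vowels /a/ and /o/, so it voices to [g]. /meukopudakonpuag/ → meugobudagonpuag.
Rule 4 (post-nasal voicing): /p/ is a voiceless stop immediately after the nasal /n/, so it voices to [b]. /meugobudagonpuag/ → meugobudagonbuag.
Rule 5 (final devoicing): /g/ is a voiced obstruent in word-final position, so it devoices to [k]. /meugobudagonbuag/ → meugobudagonbuak.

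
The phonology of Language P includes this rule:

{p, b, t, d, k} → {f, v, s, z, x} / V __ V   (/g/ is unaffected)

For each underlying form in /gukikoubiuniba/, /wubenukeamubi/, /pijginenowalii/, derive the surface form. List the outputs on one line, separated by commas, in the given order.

guxixouviuniva, wuvenuxeamuvi, pijginenowalii

/gukikoubiuniba/: /k/ is a stop between vowels /u/ and /i/, so it spirantizes to the fricative [x]. /k/ is a stop between vowels /i/ and /o/, so it spirantizes to the fricative [x]. /b/ is a stop between vowels /u/ and /i/, so it spirantizes to the fricative [v]. /b/ is a stop between vowels /i/ and /a/, so it spirantizes to the fricative [v]. → [guxixouviuniva].
/wubenukeamubi/: /b/ is a stop between vowels /u/ and /e/, so it spirantizes to the fricative [v]. /k/ is a stop between vowels /u/ and /e/, so it spirantizes to the fricative [x]. /b/ is a stop between vowels /u/ and /i/, so it spirantizes to the fricative [v]. → [wuvenuxeamuvi].
/pijginenowalii/: the rule's environment is not met; surfaces unchanged as [pijginenowalii].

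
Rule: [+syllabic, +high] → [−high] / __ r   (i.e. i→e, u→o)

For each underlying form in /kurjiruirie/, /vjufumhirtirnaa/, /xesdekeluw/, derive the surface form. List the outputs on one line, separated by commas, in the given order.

/kurjiruirie/: /u/ is a high vowel immediately before /r/, so it lowers to [o]. /i/ is a high vowel immediately before /r/, so it lowers to [e]. /i/ is a high vowel immediately before /r/, so it lowers to [e]. → [korjeruerie].
/vjufumhirtirnaa/: /i/ is a high vowel immediately before /r/, so it lowers to [e]. /i/ is a high vowel immediately before /r/, so it lowers to [e]. → [vjufumherternaa].
/xesdekeluw/: the rule's environment is not met; surfaces unchanged as [xesdekeluw].

korjeruerie, vjufumherternaa, xesdekeluw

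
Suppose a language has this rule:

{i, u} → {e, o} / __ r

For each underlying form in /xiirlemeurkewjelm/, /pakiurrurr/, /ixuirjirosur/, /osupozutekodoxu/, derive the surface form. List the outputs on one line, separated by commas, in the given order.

xierlemeorkewjelm, pakiorrorr, ixuerjerosor, osupozutekodoxu

/xiirlemeurkewjelm/: /i/ is a high vowel immediately before /r/, so it lowers to [e]. /u/ is a high vowel immediately before /r/, so it lowers to [o]. → [xierlemeorkewjelm].
/pakiurrurr/: /u/ is a high vowel immediately before /r/, so it lowers to [o]. /u/ is a high vowel immediately before /r/, so it lowers to [o]. → [pakiorrorr].
/ixuirjirosur/: /i/ is a high vowel immediately before /r/, so it lowers to [e]. /i/ is a high vowel immediately before /r/, so it lowers to [e]. /u/ is a high vowel immediately before /r/, so it lowers to [o]. → [ixuerjerosor].
/osupozutekodoxu/: the rule's environment is not met; surfaces unchanged as [osupozutekodoxu].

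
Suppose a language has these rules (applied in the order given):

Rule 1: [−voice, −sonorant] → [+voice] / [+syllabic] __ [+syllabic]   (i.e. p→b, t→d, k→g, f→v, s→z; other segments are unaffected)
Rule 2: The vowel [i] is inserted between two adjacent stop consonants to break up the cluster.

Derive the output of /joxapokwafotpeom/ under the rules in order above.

Rule 1 (intervocalic voicing): /p/ is a voiceless obstruent between vowels /a/ and /o/, so it voices to [b]. /f/ is a voiceless obstruent between vowels /a/ and /o/, so it voices to [v]. /joxapokwafotpeom/ → joxabokwavotpeom.
Rule 2 (stop-cluster i-epenthesis): /t/ and /p/ form a stop–stop cluster, so [i] is inserted between them. /joxabokwavotpeom/ → joxabokwavotipeom.

joxabokwavotipeom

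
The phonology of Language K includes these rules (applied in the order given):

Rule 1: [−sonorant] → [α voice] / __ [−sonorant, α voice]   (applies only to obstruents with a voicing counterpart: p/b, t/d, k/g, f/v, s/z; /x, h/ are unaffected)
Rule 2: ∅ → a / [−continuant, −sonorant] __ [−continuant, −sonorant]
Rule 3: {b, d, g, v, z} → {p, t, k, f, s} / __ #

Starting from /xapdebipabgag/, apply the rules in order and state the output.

xabadebipabagak

Rule 1 (regressive voicing assimilation): /p/ precedes the voiced obstruent /d/, so it voices to [b] by assimilation. /xapdebipabgag/ → xabdebipabgag.
Rule 2 (stop-cluster a-epenthesis): /b/ and /d/ form a stop–stop cluster, so [a] is inserted between them. /b/ and /g/ form a stop–stop cluster, so [a] is inserted between them. /xabdebipabgag/ → xabadebipabagag.
Rule 3 (final devoicing): /g/ is a voiced obstruent in word-final position, so it devoices to [k]. /xabadebipabagag/ → xabadebipabagak.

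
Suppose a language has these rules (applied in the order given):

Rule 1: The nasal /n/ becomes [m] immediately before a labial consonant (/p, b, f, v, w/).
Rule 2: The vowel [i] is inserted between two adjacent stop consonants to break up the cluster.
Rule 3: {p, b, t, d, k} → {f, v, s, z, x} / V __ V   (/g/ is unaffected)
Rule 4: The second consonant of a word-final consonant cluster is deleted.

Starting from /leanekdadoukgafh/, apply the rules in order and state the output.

Rule 1 (nasal place assimilation): no segment meets the environment; /leanekdadoukgafh/ is unchanged.
Rule 2 (stop-cluster i-epenthesis): /k/ and /d/ form a stop–stop cluster, so [i] is inserted between them. /k/ and /g/ form a stop–stop cluster, so [i] is inserted between them. /leanekdadoukgafh/ → leanekidadoukigafh.
Rule 3 (intervocalic spirantization): /k/ is a stop between vowels /e/ and /i/, so it spirantizes to the fricative [x]. /d/ is a stop between vowels /i/ and /a/, so it spirantizes to the fricative [z]. /d/ is a stop between vowels /a/ and /o/, so it spirantizes to the fricative [z]. /k/ is a stop between vowels /u/ and /i/, so it spirantizes to the fricative [x]. /leanekidadoukigafh/ → leanexizazouxigafh.
Rule 4 (final cluster simplification): /h/ is the second consonant of a word-final cluster /fh/, so it deletes. /leanexizazouxigafh/ → leanexizazouxigaf.

leanexizazouxigaf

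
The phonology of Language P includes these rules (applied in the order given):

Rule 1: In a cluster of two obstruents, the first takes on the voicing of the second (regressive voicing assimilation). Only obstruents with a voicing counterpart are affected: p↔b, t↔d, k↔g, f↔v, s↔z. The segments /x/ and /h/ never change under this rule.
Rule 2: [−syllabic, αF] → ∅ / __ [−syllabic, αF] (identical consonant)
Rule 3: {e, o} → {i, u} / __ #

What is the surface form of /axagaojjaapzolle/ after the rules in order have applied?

Rule 1 (regressive voicing assimilation): /p/ precedes the voiced obstruent /z/, so it voices to [b] by assimilation. /axagaojjaapzolle/ → axagaojjaabzolle.
Rule 2 (degemination): /jj/ is a geminate; the first /j/ deletes. /ll/ is a geminate; the first /l/ deletes. /axagaojjaabzolle/ → axagaojaabzole.
Rule 3 (final vowel raising): /e/ is a mid vowel in word-final position, so it raises to [i]. /axagaojaabzole/ → axagaojaabzoli.

axagaojaabzoli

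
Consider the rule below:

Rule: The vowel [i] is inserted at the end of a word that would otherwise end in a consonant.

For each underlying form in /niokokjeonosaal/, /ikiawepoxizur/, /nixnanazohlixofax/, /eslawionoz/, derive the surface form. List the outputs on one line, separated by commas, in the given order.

niokokjeonosaali, ikiawepoxizuri, nixnanazohlixofaxi, eslawionozi

/niokokjeonosaal/: the form ends in the consonant /l/, so [i] is inserted word-finally. → [niokokjeonosaali].
/ikiawepoxizur/: the form ends in the consonant /r/, so [i] is inserted word-finally. → [ikiawepoxizuri].
/nixnanazohlixofax/: the form ends in the consonant /x/, so [i] is inserted word-finally. → [nixnanazohlixofaxi].
/eslawionoz/: the form ends in the consonant /z/, so [i] is inserted word-finally. → [eslawionozi].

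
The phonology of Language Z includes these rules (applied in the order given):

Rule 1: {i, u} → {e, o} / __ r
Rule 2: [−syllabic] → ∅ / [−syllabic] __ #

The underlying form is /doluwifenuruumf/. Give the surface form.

doluwifenoruum

Rule 1 (pre-rhotic lowering): /u/ is a high vowel immediately before /r/, so it lowers to [o]. /doluwifenuruumf/ → doluwifenoruumf.
Rule 2 (final cluster simplification): /f/ is the second consonant of a word-final cluster /mf/, so it deletes. /doluwifenoruumf/ → doluwifenoruum.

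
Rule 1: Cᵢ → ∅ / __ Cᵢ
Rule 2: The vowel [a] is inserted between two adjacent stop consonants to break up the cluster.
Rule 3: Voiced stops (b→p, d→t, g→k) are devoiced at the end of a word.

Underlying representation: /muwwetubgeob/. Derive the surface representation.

muwetubageop

Rule 1 (degemination): /ww/ is a geminate; the first /w/ deletes. /muwwetubgeob/ → muwetubgeob.
Rule 2 (stop-cluster a-epenthesis): /b/ and /g/ form a stop–stop cluster, so [a] is inserted between them. /muwetubgeob/ → muwetubageob.
Rule 3 (final devoicing): /b/ is a voiced stop in word-final position, so it devoices to [p]. /muwetubageob/ → muwetubageop.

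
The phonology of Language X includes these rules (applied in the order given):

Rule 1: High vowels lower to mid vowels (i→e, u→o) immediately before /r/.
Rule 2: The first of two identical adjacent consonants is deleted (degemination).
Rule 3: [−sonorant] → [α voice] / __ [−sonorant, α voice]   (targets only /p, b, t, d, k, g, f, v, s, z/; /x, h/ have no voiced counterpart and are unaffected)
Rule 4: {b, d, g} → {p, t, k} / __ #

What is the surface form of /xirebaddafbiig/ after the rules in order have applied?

xerebadavbiik

Rule 1 (pre-rhotic lowering): /i/ is a high vowel immediately before /r/, so it lowers to [e]. /xirebaddafbiig/ → xerebaddafbiig.
Rule 2 (degemination): /dd/ is a geminate; the first /d/ deletes. /xerebaddafbiig/ → xerebadafbiig.
Rule 3 (regressive voicing assimilation): /f/ precedes the voiced obstruent /b/, so it voices to [v] by assimilation. /xerebadafbiig/ → xerebadavbiig.
Rule 4 (final devoicing): /g/ is a voiced stop in word-final position, so it devoices to [k]. /xerebadavbiig/ → xerebadavbiik.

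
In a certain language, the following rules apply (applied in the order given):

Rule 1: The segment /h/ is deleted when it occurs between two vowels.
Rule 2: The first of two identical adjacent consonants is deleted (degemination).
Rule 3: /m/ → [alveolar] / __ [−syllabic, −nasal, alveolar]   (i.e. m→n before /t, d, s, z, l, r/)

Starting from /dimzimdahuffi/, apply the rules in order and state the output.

dinzindaufi

Rule 1 (intervocalic h-deletion): /h/ occurs between vowels /a/ and /u/, so it deletes. /dimzimdahuffi/ → dimzimdauffi.
Rule 2 (degemination): /ff/ is a geminate; the first /f/ deletes. /dimzimdauffi/ → dimzimdaufi.
Rule 3 (nasal place assimilation): /m/ precedes the alveolar consonant /z/, so it assimilates in place to [n]. /m/ precedes the alveolar consonant /d/, so it assimilates in place to [n]. /dimzimdaufi/ → dinzindaufi.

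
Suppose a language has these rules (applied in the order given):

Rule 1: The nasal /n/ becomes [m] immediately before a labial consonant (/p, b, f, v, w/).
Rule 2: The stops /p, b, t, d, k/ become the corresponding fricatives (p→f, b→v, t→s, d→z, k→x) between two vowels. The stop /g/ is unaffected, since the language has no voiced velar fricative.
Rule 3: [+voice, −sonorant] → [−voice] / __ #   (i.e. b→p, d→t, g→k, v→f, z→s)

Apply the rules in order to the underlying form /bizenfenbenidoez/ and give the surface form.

Rule 1 (nasal place assimilation): /n/ precedes the labial consonant /f/, so it assimilates in place to [m]. /n/ precedes the labial consonant /b/, so it assimilates in place to [m]. /bizenfenbenidoez/ → bizemfembenidoez.
Rule 2 (intervocalic spirantization): /d/ is a stop between vowels /i/ and /o/, so it spirantizes to the fricative [z]. /bizemfembenidoez/ → bizemfembenizoez.
Rule 3 (final devoicing): /z/ is a voiced obstruent in word-final position, so it devoices to [s]. /bizemfembenizoez/ → bizemfembenizoes.

bizemfembenizoes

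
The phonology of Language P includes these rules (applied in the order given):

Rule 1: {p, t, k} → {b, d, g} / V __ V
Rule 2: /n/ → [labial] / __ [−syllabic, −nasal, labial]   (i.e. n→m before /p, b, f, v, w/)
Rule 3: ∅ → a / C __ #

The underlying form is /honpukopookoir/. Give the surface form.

hompugoboogoira

Rule 1 (intervocalic voicing): /k/ is a voiceless stop between vowels /u/ and /o/, so it voices to [g]. /p/ is a voiceless stop between vowels /o/ and /o/, so it voices to [b]. /k/ is a voiceless stop between vowels /o/ and /o/, so it voices to [g]. /honpukopookoir/ → honpugoboogoir.
Rule 2 (nasal place assimilation): /n/ precedes the labial consonant /p/, so it assimilates in place to [m]. /honpugoboogoir/ → hompugoboogoir.
Rule 3 (final a-epenthesis): the form ends in the consonant /r/, so [a] is inserted word-finally. /hompugoboogoir/ → hompugoboogoira.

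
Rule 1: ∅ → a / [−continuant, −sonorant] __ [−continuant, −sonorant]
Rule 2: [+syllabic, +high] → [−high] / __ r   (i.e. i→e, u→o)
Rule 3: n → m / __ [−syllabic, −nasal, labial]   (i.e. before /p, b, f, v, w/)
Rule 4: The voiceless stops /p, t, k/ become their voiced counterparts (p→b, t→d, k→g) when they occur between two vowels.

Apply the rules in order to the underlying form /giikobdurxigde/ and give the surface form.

Rule 1 (stop-cluster a-epenthesis): /b/ and /d/ form a stop–stop cluster, so [a] is inserted between them. /g/ and /d/ form a stop–stop cluster, so [a] is inserted between them. /giikobdurxigde/ → giikobadurxigade.
Rule 2 (pre-rhotic lowering): /u/ is a high vowel immediately before /r/, so it lowers to [o]. /giikobadurxigade/ → giikobadorxigade.
Rule 3 (nasal place assimilation): no segment meets the environment; /giikobadorxigade/ is unchanged.
Rule 4 (intervocalic voicing): /k/ is a voiceless stop between vowels /i/ and /o/, so it voices to [g]. /giikobadorxigade/ → giigobadorxigade.

giigobadorxigade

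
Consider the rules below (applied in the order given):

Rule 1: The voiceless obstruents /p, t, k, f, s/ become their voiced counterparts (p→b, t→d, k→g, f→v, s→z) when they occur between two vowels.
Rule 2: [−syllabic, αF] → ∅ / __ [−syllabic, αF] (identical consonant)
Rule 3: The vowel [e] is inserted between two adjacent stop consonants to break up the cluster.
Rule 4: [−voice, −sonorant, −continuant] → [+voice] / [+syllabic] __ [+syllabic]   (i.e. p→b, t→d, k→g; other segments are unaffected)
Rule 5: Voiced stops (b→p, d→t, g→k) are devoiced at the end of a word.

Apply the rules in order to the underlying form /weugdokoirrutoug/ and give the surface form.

weugedogoirudouk

Rule 1 (intervocalic voicing): /k/ is a voiceless obstruent between vowels /o/ and /o/, so it voices to [g]. /t/ is a voiceless obstruent between vowels /u/ and /o/, so it voices to [d]. /weugdokoirrutoug/ → weugdogoirrudoug.
Rule 2 (degemination): /rr/ is a geminate; the first /r/ deletes. /weugdogoirrudoug/ → weugdogoirudoug.
Rule 3 (stop-cluster e-epenthesis): /g/ and /d/ form a stop–stop cluster, so [e] is inserted between them. /weugdogoirudoug/ → weugedogoirudoug.
Rule 4 (intervocalic voicing): no segment meets the environment; /weugedogoirudoug/ is unchanged.
Rule 5 (final devoicing): /g/ is a voiced stop in word-final position, so it devoices to [k]. /weugedogoirudoug/ → weugedogoirudouk.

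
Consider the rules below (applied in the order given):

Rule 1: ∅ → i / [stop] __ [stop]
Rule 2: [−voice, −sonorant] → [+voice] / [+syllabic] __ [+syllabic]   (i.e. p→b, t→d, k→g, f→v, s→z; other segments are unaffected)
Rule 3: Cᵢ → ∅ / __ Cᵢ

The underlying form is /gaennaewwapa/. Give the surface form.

Rule 1 (stop-cluster i-epenthesis): no segment meets the environment; /gaennaewwapa/ is unchanged.
Rule 2 (intervocalic voicing): /p/ is a voiceless obstruent between vowels /a/ and /a/, so it voices to [b]. /gaennaewwapa/ → gaennaewwaba.
Rule 3 (degemination): /nn/ is a geminate; the first /n/ deletes. /ww/ is a geminate; the first /w/ deletes. /gaennaewwaba/ → gaenaewaba.

gaenaewaba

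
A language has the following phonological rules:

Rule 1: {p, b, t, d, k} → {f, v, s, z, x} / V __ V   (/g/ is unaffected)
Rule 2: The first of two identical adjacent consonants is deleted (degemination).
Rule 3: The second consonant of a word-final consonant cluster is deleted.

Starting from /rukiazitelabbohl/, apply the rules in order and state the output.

ruxiaziselaboh

Rule 1 (intervocalic spirantization): /k/ is a stop between vowels /u/ and /i/, so it spirantizes to the fricative [x]. /t/ is a stop between vowels /i/ and /e/, so it spirantizes to the fricative [s]. /rukiazitelabbohl/ → ruxiaziselabbohl.
Rule 2 (degemination): /bb/ is a geminate; the first /b/ deletes. /ruxiaziselabbohl/ → ruxiaziselabohl.
Rule 3 (final cluster simplification): /l/ is the second consonant of a word-final cluster /hl/, so it deletes. /ruxiaziselabohl/ → ruxiaziselaboh.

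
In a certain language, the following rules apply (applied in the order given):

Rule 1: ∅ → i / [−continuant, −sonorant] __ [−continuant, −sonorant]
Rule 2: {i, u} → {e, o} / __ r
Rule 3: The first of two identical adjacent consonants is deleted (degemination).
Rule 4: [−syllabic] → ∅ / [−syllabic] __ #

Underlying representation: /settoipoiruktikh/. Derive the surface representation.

setitoipoerukitik

Rule 1 (stop-cluster i-epenthesis): /t/ and /t/ form a stop–stop cluster, so [i] is inserted between them. /k/ and /t/ form a stop–stop cluster, so [i] is inserted between them. /settoipoiruktikh/ → setitoipoirukitikh.
Rule 2 (pre-rhotic lowering): /i/ is a high vowel immediately before /r/, so it lowers to [e]. /setitoipoirukitikh/ → setitoipoerukitikh.
Rule 3 (degemination): no segment meets the environment; /setitoipoerukitikh/ is unchanged.
Rule 4 (final cluster simplification): /h/ is the second consonant of a word-final cluster /kh/, so it deletes. /setitoipoerukitikh/ → setitoipoerukitik.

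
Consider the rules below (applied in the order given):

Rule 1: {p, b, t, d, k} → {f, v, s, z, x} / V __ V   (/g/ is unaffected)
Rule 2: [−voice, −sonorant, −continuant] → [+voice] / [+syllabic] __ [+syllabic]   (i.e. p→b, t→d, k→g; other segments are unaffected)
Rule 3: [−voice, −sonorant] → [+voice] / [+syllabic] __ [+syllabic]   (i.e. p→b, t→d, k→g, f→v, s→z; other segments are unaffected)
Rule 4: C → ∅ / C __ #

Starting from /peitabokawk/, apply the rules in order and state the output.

Rule 1 (intervocalic spirantization): /t/ is a stop between vowels /i/ and /a/, so it spirantizes to the fricative [s]. /b/ is a stop between vowels /a/ and /o/, so it spirantizes to the fricative [v]. /k/ is a stop between vowels /o/ and /a/, so it spirantizes to the fricative [x]. /peitabokawk/ → peisavoxawk.
Rule 2 (intervocalic voicing): no segment meets the environment; /peisavoxawk/ is unchanged.
Rule 3 (intervocalic voicing): /s/ is a voiceless obstruent between vowels /i/ and /a/, so it voices to [z]. /peisavoxawk/ → peizavoxawk.
Rule 4 (final cluster simplification): /k/ is the second consonant of a word-final cluster /wk/, so it deletes. /peizavoxawk/ → peizavoxaw.

peizavoxaw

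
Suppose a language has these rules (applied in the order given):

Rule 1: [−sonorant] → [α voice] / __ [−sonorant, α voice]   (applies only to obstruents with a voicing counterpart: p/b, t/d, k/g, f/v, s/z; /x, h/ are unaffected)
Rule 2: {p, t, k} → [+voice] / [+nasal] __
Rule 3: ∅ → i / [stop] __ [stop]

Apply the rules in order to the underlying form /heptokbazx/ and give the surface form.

Rule 1 (regressive voicing assimilation): /k/ precedes the voiced obstruent /b/, so it voices to [g] by assimilation. /z/ precedes the voiceless obstruent /x/, so it devoices to [s] by assimilation. /heptokbazx/ → heptogbasx.
Rule 2 (post-nasal voicing): no segment meets the environment; /heptogbasx/ is unchanged.
Rule 3 (stop-cluster i-epenthesis): /p/ and /t/ form a stop–stop cluster, so [i] is inserted between them. /g/ and /b/ form a stop–stop cluster, so [i] is inserted between them. /heptogbasx/ → hepitogibasx.

hepitogibasx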